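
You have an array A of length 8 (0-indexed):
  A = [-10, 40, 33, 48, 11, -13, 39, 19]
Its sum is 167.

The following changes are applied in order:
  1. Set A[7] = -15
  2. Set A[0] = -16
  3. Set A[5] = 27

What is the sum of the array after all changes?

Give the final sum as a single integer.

Initial sum: 167
Change 1: A[7] 19 -> -15, delta = -34, sum = 133
Change 2: A[0] -10 -> -16, delta = -6, sum = 127
Change 3: A[5] -13 -> 27, delta = 40, sum = 167

Answer: 167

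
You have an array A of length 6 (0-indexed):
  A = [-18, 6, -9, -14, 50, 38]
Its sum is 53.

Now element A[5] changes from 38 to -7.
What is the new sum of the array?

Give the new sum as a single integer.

Answer: 8

Derivation:
Old value at index 5: 38
New value at index 5: -7
Delta = -7 - 38 = -45
New sum = old_sum + delta = 53 + (-45) = 8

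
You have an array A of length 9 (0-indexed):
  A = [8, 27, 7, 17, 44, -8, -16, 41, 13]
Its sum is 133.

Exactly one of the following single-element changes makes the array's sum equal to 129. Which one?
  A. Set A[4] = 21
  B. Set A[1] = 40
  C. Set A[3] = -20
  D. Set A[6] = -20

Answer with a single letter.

Option A: A[4] 44->21, delta=-23, new_sum=133+(-23)=110
Option B: A[1] 27->40, delta=13, new_sum=133+(13)=146
Option C: A[3] 17->-20, delta=-37, new_sum=133+(-37)=96
Option D: A[6] -16->-20, delta=-4, new_sum=133+(-4)=129 <-- matches target

Answer: D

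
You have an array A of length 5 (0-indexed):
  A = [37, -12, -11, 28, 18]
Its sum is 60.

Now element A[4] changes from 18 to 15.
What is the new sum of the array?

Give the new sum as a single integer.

Answer: 57

Derivation:
Old value at index 4: 18
New value at index 4: 15
Delta = 15 - 18 = -3
New sum = old_sum + delta = 60 + (-3) = 57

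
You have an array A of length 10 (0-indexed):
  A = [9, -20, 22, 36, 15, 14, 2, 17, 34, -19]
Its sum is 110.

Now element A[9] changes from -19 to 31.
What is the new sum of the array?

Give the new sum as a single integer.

Old value at index 9: -19
New value at index 9: 31
Delta = 31 - -19 = 50
New sum = old_sum + delta = 110 + (50) = 160

Answer: 160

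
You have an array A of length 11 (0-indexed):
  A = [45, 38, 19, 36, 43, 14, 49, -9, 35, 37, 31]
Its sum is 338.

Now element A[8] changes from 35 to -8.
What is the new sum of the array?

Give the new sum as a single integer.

Answer: 295

Derivation:
Old value at index 8: 35
New value at index 8: -8
Delta = -8 - 35 = -43
New sum = old_sum + delta = 338 + (-43) = 295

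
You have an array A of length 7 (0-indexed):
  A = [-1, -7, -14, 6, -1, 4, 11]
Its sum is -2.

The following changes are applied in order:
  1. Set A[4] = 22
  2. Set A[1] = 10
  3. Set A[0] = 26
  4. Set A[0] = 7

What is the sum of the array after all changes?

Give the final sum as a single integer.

Answer: 46

Derivation:
Initial sum: -2
Change 1: A[4] -1 -> 22, delta = 23, sum = 21
Change 2: A[1] -7 -> 10, delta = 17, sum = 38
Change 3: A[0] -1 -> 26, delta = 27, sum = 65
Change 4: A[0] 26 -> 7, delta = -19, sum = 46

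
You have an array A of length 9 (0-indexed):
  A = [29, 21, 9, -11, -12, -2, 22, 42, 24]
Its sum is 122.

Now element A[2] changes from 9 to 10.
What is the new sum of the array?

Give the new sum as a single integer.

Old value at index 2: 9
New value at index 2: 10
Delta = 10 - 9 = 1
New sum = old_sum + delta = 122 + (1) = 123

Answer: 123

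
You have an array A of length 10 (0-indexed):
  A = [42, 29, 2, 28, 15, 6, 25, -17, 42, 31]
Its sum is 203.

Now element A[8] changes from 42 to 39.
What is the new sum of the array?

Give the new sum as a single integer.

Old value at index 8: 42
New value at index 8: 39
Delta = 39 - 42 = -3
New sum = old_sum + delta = 203 + (-3) = 200

Answer: 200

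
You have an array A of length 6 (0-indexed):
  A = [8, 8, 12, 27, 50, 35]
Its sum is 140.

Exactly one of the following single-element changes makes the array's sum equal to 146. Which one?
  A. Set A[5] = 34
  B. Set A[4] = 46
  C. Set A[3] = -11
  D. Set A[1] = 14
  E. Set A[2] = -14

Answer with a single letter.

Answer: D

Derivation:
Option A: A[5] 35->34, delta=-1, new_sum=140+(-1)=139
Option B: A[4] 50->46, delta=-4, new_sum=140+(-4)=136
Option C: A[3] 27->-11, delta=-38, new_sum=140+(-38)=102
Option D: A[1] 8->14, delta=6, new_sum=140+(6)=146 <-- matches target
Option E: A[2] 12->-14, delta=-26, new_sum=140+(-26)=114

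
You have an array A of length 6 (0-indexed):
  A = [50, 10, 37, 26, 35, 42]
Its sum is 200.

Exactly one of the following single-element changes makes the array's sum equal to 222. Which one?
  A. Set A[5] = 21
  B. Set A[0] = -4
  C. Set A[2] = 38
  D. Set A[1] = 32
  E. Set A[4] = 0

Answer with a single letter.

Option A: A[5] 42->21, delta=-21, new_sum=200+(-21)=179
Option B: A[0] 50->-4, delta=-54, new_sum=200+(-54)=146
Option C: A[2] 37->38, delta=1, new_sum=200+(1)=201
Option D: A[1] 10->32, delta=22, new_sum=200+(22)=222 <-- matches target
Option E: A[4] 35->0, delta=-35, new_sum=200+(-35)=165

Answer: D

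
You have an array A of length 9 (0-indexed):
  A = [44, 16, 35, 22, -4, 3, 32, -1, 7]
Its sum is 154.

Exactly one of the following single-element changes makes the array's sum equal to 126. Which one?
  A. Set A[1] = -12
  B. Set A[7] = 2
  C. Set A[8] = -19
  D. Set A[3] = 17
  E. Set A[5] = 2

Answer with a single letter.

Option A: A[1] 16->-12, delta=-28, new_sum=154+(-28)=126 <-- matches target
Option B: A[7] -1->2, delta=3, new_sum=154+(3)=157
Option C: A[8] 7->-19, delta=-26, new_sum=154+(-26)=128
Option D: A[3] 22->17, delta=-5, new_sum=154+(-5)=149
Option E: A[5] 3->2, delta=-1, new_sum=154+(-1)=153

Answer: A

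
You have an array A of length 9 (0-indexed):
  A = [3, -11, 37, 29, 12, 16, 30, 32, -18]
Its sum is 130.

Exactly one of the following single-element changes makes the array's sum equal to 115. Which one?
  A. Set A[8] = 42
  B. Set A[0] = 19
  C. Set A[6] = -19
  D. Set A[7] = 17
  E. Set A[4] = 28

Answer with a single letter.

Option A: A[8] -18->42, delta=60, new_sum=130+(60)=190
Option B: A[0] 3->19, delta=16, new_sum=130+(16)=146
Option C: A[6] 30->-19, delta=-49, new_sum=130+(-49)=81
Option D: A[7] 32->17, delta=-15, new_sum=130+(-15)=115 <-- matches target
Option E: A[4] 12->28, delta=16, new_sum=130+(16)=146

Answer: D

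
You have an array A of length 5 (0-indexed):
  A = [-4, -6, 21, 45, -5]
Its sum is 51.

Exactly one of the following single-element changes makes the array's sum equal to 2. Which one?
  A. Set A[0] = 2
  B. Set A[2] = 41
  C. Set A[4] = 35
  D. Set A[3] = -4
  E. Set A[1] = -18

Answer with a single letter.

Option A: A[0] -4->2, delta=6, new_sum=51+(6)=57
Option B: A[2] 21->41, delta=20, new_sum=51+(20)=71
Option C: A[4] -5->35, delta=40, new_sum=51+(40)=91
Option D: A[3] 45->-4, delta=-49, new_sum=51+(-49)=2 <-- matches target
Option E: A[1] -6->-18, delta=-12, new_sum=51+(-12)=39

Answer: D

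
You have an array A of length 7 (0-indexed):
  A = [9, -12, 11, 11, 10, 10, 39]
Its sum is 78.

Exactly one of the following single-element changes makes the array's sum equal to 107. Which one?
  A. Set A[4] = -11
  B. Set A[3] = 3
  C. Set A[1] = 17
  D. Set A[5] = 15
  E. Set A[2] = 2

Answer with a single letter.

Answer: C

Derivation:
Option A: A[4] 10->-11, delta=-21, new_sum=78+(-21)=57
Option B: A[3] 11->3, delta=-8, new_sum=78+(-8)=70
Option C: A[1] -12->17, delta=29, new_sum=78+(29)=107 <-- matches target
Option D: A[5] 10->15, delta=5, new_sum=78+(5)=83
Option E: A[2] 11->2, delta=-9, new_sum=78+(-9)=69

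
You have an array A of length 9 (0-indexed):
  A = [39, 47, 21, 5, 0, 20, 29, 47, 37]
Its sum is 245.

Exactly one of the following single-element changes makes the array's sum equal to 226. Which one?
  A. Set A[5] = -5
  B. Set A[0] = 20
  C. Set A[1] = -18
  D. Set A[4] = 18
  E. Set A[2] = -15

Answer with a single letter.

Answer: B

Derivation:
Option A: A[5] 20->-5, delta=-25, new_sum=245+(-25)=220
Option B: A[0] 39->20, delta=-19, new_sum=245+(-19)=226 <-- matches target
Option C: A[1] 47->-18, delta=-65, new_sum=245+(-65)=180
Option D: A[4] 0->18, delta=18, new_sum=245+(18)=263
Option E: A[2] 21->-15, delta=-36, new_sum=245+(-36)=209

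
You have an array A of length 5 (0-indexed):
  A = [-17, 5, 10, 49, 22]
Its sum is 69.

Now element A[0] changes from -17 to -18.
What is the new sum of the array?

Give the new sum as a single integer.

Answer: 68

Derivation:
Old value at index 0: -17
New value at index 0: -18
Delta = -18 - -17 = -1
New sum = old_sum + delta = 69 + (-1) = 68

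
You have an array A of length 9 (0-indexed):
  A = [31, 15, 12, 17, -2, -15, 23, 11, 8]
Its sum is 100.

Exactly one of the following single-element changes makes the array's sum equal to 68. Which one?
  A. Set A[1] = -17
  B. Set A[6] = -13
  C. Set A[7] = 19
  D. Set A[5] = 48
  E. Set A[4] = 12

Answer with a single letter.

Option A: A[1] 15->-17, delta=-32, new_sum=100+(-32)=68 <-- matches target
Option B: A[6] 23->-13, delta=-36, new_sum=100+(-36)=64
Option C: A[7] 11->19, delta=8, new_sum=100+(8)=108
Option D: A[5] -15->48, delta=63, new_sum=100+(63)=163
Option E: A[4] -2->12, delta=14, new_sum=100+(14)=114

Answer: A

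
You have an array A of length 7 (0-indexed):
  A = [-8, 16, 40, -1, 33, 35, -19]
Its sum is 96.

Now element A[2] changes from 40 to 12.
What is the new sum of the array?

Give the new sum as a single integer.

Old value at index 2: 40
New value at index 2: 12
Delta = 12 - 40 = -28
New sum = old_sum + delta = 96 + (-28) = 68

Answer: 68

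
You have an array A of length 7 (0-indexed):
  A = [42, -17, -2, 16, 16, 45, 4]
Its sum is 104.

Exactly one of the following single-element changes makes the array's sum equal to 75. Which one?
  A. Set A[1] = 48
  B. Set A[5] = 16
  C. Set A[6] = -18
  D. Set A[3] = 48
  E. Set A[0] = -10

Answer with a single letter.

Option A: A[1] -17->48, delta=65, new_sum=104+(65)=169
Option B: A[5] 45->16, delta=-29, new_sum=104+(-29)=75 <-- matches target
Option C: A[6] 4->-18, delta=-22, new_sum=104+(-22)=82
Option D: A[3] 16->48, delta=32, new_sum=104+(32)=136
Option E: A[0] 42->-10, delta=-52, new_sum=104+(-52)=52

Answer: B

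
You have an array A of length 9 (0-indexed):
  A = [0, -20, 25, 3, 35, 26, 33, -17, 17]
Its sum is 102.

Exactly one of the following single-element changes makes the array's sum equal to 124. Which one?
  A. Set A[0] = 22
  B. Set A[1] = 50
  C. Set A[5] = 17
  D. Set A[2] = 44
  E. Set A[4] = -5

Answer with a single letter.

Answer: A

Derivation:
Option A: A[0] 0->22, delta=22, new_sum=102+(22)=124 <-- matches target
Option B: A[1] -20->50, delta=70, new_sum=102+(70)=172
Option C: A[5] 26->17, delta=-9, new_sum=102+(-9)=93
Option D: A[2] 25->44, delta=19, new_sum=102+(19)=121
Option E: A[4] 35->-5, delta=-40, new_sum=102+(-40)=62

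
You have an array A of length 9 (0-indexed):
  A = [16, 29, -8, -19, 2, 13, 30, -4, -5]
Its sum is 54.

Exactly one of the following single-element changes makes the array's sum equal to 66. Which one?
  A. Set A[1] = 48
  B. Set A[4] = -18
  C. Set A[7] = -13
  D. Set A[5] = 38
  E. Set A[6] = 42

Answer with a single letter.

Option A: A[1] 29->48, delta=19, new_sum=54+(19)=73
Option B: A[4] 2->-18, delta=-20, new_sum=54+(-20)=34
Option C: A[7] -4->-13, delta=-9, new_sum=54+(-9)=45
Option D: A[5] 13->38, delta=25, new_sum=54+(25)=79
Option E: A[6] 30->42, delta=12, new_sum=54+(12)=66 <-- matches target

Answer: E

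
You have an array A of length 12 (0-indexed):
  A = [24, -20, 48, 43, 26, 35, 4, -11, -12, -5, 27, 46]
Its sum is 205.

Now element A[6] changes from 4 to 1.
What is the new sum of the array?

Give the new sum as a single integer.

Answer: 202

Derivation:
Old value at index 6: 4
New value at index 6: 1
Delta = 1 - 4 = -3
New sum = old_sum + delta = 205 + (-3) = 202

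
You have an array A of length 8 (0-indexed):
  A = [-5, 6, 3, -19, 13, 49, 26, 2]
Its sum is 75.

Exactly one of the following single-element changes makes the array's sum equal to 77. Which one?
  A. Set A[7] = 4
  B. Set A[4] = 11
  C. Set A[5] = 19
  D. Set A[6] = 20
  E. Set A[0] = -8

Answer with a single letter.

Option A: A[7] 2->4, delta=2, new_sum=75+(2)=77 <-- matches target
Option B: A[4] 13->11, delta=-2, new_sum=75+(-2)=73
Option C: A[5] 49->19, delta=-30, new_sum=75+(-30)=45
Option D: A[6] 26->20, delta=-6, new_sum=75+(-6)=69
Option E: A[0] -5->-8, delta=-3, new_sum=75+(-3)=72

Answer: A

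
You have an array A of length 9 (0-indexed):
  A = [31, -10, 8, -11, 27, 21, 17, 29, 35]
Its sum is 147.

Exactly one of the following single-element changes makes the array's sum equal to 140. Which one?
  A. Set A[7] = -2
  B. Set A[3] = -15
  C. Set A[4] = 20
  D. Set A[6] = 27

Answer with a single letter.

Answer: C

Derivation:
Option A: A[7] 29->-2, delta=-31, new_sum=147+(-31)=116
Option B: A[3] -11->-15, delta=-4, new_sum=147+(-4)=143
Option C: A[4] 27->20, delta=-7, new_sum=147+(-7)=140 <-- matches target
Option D: A[6] 17->27, delta=10, new_sum=147+(10)=157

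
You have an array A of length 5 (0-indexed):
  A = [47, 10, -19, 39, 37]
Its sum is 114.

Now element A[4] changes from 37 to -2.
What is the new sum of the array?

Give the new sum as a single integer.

Answer: 75

Derivation:
Old value at index 4: 37
New value at index 4: -2
Delta = -2 - 37 = -39
New sum = old_sum + delta = 114 + (-39) = 75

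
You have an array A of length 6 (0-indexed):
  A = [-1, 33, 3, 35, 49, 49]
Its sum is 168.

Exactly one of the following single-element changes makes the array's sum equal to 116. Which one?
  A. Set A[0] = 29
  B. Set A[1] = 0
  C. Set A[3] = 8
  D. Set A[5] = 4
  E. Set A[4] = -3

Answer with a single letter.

Option A: A[0] -1->29, delta=30, new_sum=168+(30)=198
Option B: A[1] 33->0, delta=-33, new_sum=168+(-33)=135
Option C: A[3] 35->8, delta=-27, new_sum=168+(-27)=141
Option D: A[5] 49->4, delta=-45, new_sum=168+(-45)=123
Option E: A[4] 49->-3, delta=-52, new_sum=168+(-52)=116 <-- matches target

Answer: E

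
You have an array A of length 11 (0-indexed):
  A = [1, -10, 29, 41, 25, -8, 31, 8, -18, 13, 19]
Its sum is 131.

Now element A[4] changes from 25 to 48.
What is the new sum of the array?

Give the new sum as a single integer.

Old value at index 4: 25
New value at index 4: 48
Delta = 48 - 25 = 23
New sum = old_sum + delta = 131 + (23) = 154

Answer: 154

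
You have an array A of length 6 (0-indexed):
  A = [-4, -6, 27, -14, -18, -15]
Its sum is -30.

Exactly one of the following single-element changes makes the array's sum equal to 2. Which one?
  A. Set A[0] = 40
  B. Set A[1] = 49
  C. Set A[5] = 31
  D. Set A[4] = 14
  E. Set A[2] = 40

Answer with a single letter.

Option A: A[0] -4->40, delta=44, new_sum=-30+(44)=14
Option B: A[1] -6->49, delta=55, new_sum=-30+(55)=25
Option C: A[5] -15->31, delta=46, new_sum=-30+(46)=16
Option D: A[4] -18->14, delta=32, new_sum=-30+(32)=2 <-- matches target
Option E: A[2] 27->40, delta=13, new_sum=-30+(13)=-17

Answer: D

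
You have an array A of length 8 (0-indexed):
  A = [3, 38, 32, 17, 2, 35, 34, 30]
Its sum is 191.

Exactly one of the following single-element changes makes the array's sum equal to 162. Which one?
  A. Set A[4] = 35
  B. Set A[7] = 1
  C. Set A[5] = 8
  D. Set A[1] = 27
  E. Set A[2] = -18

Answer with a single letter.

Answer: B

Derivation:
Option A: A[4] 2->35, delta=33, new_sum=191+(33)=224
Option B: A[7] 30->1, delta=-29, new_sum=191+(-29)=162 <-- matches target
Option C: A[5] 35->8, delta=-27, new_sum=191+(-27)=164
Option D: A[1] 38->27, delta=-11, new_sum=191+(-11)=180
Option E: A[2] 32->-18, delta=-50, new_sum=191+(-50)=141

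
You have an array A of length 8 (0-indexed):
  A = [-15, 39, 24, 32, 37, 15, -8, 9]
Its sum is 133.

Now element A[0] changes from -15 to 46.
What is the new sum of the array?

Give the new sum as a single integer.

Answer: 194

Derivation:
Old value at index 0: -15
New value at index 0: 46
Delta = 46 - -15 = 61
New sum = old_sum + delta = 133 + (61) = 194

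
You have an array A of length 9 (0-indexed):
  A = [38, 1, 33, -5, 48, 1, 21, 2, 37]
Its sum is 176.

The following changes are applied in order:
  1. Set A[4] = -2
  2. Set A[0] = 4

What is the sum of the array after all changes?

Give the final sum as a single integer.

Answer: 92

Derivation:
Initial sum: 176
Change 1: A[4] 48 -> -2, delta = -50, sum = 126
Change 2: A[0] 38 -> 4, delta = -34, sum = 92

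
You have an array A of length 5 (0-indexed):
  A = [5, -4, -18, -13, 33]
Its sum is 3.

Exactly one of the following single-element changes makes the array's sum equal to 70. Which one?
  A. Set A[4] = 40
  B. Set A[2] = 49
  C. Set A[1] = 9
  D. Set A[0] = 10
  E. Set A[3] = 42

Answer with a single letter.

Option A: A[4] 33->40, delta=7, new_sum=3+(7)=10
Option B: A[2] -18->49, delta=67, new_sum=3+(67)=70 <-- matches target
Option C: A[1] -4->9, delta=13, new_sum=3+(13)=16
Option D: A[0] 5->10, delta=5, new_sum=3+(5)=8
Option E: A[3] -13->42, delta=55, new_sum=3+(55)=58

Answer: B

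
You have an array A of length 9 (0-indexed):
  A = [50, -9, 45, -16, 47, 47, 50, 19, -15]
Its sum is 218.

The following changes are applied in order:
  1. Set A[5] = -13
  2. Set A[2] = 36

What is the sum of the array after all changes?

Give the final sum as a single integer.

Answer: 149

Derivation:
Initial sum: 218
Change 1: A[5] 47 -> -13, delta = -60, sum = 158
Change 2: A[2] 45 -> 36, delta = -9, sum = 149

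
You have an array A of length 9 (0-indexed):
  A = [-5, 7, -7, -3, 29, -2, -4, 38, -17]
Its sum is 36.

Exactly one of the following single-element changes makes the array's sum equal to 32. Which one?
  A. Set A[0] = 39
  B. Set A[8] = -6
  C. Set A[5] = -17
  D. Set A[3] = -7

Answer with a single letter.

Option A: A[0] -5->39, delta=44, new_sum=36+(44)=80
Option B: A[8] -17->-6, delta=11, new_sum=36+(11)=47
Option C: A[5] -2->-17, delta=-15, new_sum=36+(-15)=21
Option D: A[3] -3->-7, delta=-4, new_sum=36+(-4)=32 <-- matches target

Answer: D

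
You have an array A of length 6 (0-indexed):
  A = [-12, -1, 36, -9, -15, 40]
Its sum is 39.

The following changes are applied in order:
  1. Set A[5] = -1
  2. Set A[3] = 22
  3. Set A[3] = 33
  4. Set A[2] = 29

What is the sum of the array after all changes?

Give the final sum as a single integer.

Answer: 33

Derivation:
Initial sum: 39
Change 1: A[5] 40 -> -1, delta = -41, sum = -2
Change 2: A[3] -9 -> 22, delta = 31, sum = 29
Change 3: A[3] 22 -> 33, delta = 11, sum = 40
Change 4: A[2] 36 -> 29, delta = -7, sum = 33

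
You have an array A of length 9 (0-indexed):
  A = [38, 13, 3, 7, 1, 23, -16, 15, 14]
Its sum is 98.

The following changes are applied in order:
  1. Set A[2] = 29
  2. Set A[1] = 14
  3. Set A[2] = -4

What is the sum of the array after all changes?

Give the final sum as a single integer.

Answer: 92

Derivation:
Initial sum: 98
Change 1: A[2] 3 -> 29, delta = 26, sum = 124
Change 2: A[1] 13 -> 14, delta = 1, sum = 125
Change 3: A[2] 29 -> -4, delta = -33, sum = 92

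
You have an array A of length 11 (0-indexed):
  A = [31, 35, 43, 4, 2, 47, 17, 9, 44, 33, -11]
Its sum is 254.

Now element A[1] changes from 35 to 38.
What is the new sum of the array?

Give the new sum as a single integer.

Old value at index 1: 35
New value at index 1: 38
Delta = 38 - 35 = 3
New sum = old_sum + delta = 254 + (3) = 257

Answer: 257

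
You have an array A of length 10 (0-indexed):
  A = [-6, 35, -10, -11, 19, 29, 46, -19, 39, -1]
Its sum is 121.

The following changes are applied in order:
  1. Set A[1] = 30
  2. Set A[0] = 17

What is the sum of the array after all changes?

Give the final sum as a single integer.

Answer: 139

Derivation:
Initial sum: 121
Change 1: A[1] 35 -> 30, delta = -5, sum = 116
Change 2: A[0] -6 -> 17, delta = 23, sum = 139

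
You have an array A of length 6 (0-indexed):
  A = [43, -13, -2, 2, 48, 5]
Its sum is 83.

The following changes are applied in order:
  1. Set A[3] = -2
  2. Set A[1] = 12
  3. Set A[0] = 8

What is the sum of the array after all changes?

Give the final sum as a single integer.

Answer: 69

Derivation:
Initial sum: 83
Change 1: A[3] 2 -> -2, delta = -4, sum = 79
Change 2: A[1] -13 -> 12, delta = 25, sum = 104
Change 3: A[0] 43 -> 8, delta = -35, sum = 69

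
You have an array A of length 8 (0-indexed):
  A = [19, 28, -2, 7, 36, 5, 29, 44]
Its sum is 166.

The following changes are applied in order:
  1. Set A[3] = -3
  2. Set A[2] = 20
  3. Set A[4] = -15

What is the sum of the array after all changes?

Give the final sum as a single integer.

Answer: 127

Derivation:
Initial sum: 166
Change 1: A[3] 7 -> -3, delta = -10, sum = 156
Change 2: A[2] -2 -> 20, delta = 22, sum = 178
Change 3: A[4] 36 -> -15, delta = -51, sum = 127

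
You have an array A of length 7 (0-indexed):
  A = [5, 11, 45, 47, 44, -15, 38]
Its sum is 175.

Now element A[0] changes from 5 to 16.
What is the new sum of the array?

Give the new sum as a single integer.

Answer: 186

Derivation:
Old value at index 0: 5
New value at index 0: 16
Delta = 16 - 5 = 11
New sum = old_sum + delta = 175 + (11) = 186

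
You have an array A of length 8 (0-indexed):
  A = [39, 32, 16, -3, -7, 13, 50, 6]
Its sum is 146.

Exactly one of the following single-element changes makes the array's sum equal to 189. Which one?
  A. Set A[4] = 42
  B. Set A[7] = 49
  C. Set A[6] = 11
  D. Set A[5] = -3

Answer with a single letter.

Answer: B

Derivation:
Option A: A[4] -7->42, delta=49, new_sum=146+(49)=195
Option B: A[7] 6->49, delta=43, new_sum=146+(43)=189 <-- matches target
Option C: A[6] 50->11, delta=-39, new_sum=146+(-39)=107
Option D: A[5] 13->-3, delta=-16, new_sum=146+(-16)=130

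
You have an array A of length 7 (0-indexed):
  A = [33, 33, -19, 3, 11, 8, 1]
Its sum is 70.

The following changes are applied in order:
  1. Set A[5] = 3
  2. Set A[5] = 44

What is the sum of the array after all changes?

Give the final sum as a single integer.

Answer: 106

Derivation:
Initial sum: 70
Change 1: A[5] 8 -> 3, delta = -5, sum = 65
Change 2: A[5] 3 -> 44, delta = 41, sum = 106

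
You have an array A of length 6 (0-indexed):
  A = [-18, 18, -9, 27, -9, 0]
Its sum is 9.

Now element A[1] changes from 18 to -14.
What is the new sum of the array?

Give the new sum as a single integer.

Old value at index 1: 18
New value at index 1: -14
Delta = -14 - 18 = -32
New sum = old_sum + delta = 9 + (-32) = -23

Answer: -23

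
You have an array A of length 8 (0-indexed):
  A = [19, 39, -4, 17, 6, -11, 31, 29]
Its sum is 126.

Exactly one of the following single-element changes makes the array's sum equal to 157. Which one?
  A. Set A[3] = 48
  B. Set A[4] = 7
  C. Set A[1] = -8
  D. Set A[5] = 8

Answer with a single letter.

Answer: A

Derivation:
Option A: A[3] 17->48, delta=31, new_sum=126+(31)=157 <-- matches target
Option B: A[4] 6->7, delta=1, new_sum=126+(1)=127
Option C: A[1] 39->-8, delta=-47, new_sum=126+(-47)=79
Option D: A[5] -11->8, delta=19, new_sum=126+(19)=145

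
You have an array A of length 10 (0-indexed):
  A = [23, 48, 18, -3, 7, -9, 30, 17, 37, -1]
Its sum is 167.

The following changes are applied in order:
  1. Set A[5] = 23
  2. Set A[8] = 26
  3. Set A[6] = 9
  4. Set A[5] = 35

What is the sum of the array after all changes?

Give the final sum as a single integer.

Answer: 179

Derivation:
Initial sum: 167
Change 1: A[5] -9 -> 23, delta = 32, sum = 199
Change 2: A[8] 37 -> 26, delta = -11, sum = 188
Change 3: A[6] 30 -> 9, delta = -21, sum = 167
Change 4: A[5] 23 -> 35, delta = 12, sum = 179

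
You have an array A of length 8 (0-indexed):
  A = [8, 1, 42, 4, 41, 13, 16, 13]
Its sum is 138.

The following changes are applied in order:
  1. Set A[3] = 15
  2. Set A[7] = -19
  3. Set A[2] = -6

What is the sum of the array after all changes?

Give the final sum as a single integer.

Initial sum: 138
Change 1: A[3] 4 -> 15, delta = 11, sum = 149
Change 2: A[7] 13 -> -19, delta = -32, sum = 117
Change 3: A[2] 42 -> -6, delta = -48, sum = 69

Answer: 69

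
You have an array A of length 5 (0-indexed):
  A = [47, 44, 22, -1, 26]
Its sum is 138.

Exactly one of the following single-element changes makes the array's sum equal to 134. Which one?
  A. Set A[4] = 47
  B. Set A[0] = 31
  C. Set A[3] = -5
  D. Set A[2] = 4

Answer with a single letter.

Answer: C

Derivation:
Option A: A[4] 26->47, delta=21, new_sum=138+(21)=159
Option B: A[0] 47->31, delta=-16, new_sum=138+(-16)=122
Option C: A[3] -1->-5, delta=-4, new_sum=138+(-4)=134 <-- matches target
Option D: A[2] 22->4, delta=-18, new_sum=138+(-18)=120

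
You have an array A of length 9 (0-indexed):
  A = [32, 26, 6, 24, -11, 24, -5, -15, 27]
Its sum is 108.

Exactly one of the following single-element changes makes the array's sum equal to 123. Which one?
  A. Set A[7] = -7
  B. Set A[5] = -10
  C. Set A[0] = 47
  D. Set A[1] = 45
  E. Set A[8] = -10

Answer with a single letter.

Option A: A[7] -15->-7, delta=8, new_sum=108+(8)=116
Option B: A[5] 24->-10, delta=-34, new_sum=108+(-34)=74
Option C: A[0] 32->47, delta=15, new_sum=108+(15)=123 <-- matches target
Option D: A[1] 26->45, delta=19, new_sum=108+(19)=127
Option E: A[8] 27->-10, delta=-37, new_sum=108+(-37)=71

Answer: C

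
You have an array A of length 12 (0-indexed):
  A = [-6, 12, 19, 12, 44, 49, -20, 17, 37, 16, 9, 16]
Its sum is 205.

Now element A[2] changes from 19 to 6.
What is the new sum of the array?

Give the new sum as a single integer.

Answer: 192

Derivation:
Old value at index 2: 19
New value at index 2: 6
Delta = 6 - 19 = -13
New sum = old_sum + delta = 205 + (-13) = 192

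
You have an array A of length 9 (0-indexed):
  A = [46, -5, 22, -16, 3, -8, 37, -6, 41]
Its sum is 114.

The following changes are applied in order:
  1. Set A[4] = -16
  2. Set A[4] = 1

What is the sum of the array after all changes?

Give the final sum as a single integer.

Answer: 112

Derivation:
Initial sum: 114
Change 1: A[4] 3 -> -16, delta = -19, sum = 95
Change 2: A[4] -16 -> 1, delta = 17, sum = 112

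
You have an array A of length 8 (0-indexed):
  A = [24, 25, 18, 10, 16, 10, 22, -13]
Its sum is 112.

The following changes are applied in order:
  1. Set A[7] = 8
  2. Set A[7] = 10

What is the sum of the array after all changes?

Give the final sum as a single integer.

Initial sum: 112
Change 1: A[7] -13 -> 8, delta = 21, sum = 133
Change 2: A[7] 8 -> 10, delta = 2, sum = 135

Answer: 135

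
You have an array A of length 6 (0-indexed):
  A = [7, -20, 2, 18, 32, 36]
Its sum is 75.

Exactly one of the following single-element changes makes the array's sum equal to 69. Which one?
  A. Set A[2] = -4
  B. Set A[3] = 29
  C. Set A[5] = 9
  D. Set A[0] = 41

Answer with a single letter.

Option A: A[2] 2->-4, delta=-6, new_sum=75+(-6)=69 <-- matches target
Option B: A[3] 18->29, delta=11, new_sum=75+(11)=86
Option C: A[5] 36->9, delta=-27, new_sum=75+(-27)=48
Option D: A[0] 7->41, delta=34, new_sum=75+(34)=109

Answer: A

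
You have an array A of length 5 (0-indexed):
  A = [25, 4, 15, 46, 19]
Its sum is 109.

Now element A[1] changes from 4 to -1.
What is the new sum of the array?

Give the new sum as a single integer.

Old value at index 1: 4
New value at index 1: -1
Delta = -1 - 4 = -5
New sum = old_sum + delta = 109 + (-5) = 104

Answer: 104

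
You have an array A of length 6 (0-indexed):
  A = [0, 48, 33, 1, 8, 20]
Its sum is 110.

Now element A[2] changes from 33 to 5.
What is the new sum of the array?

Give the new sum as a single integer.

Old value at index 2: 33
New value at index 2: 5
Delta = 5 - 33 = -28
New sum = old_sum + delta = 110 + (-28) = 82

Answer: 82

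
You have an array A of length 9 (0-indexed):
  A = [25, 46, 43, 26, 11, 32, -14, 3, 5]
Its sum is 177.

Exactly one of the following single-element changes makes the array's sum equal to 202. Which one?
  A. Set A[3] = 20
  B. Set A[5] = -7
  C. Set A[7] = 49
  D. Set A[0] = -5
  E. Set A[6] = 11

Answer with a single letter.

Answer: E

Derivation:
Option A: A[3] 26->20, delta=-6, new_sum=177+(-6)=171
Option B: A[5] 32->-7, delta=-39, new_sum=177+(-39)=138
Option C: A[7] 3->49, delta=46, new_sum=177+(46)=223
Option D: A[0] 25->-5, delta=-30, new_sum=177+(-30)=147
Option E: A[6] -14->11, delta=25, new_sum=177+(25)=202 <-- matches target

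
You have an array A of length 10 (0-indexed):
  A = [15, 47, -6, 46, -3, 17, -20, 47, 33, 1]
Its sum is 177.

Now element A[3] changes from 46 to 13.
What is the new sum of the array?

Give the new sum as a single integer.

Old value at index 3: 46
New value at index 3: 13
Delta = 13 - 46 = -33
New sum = old_sum + delta = 177 + (-33) = 144

Answer: 144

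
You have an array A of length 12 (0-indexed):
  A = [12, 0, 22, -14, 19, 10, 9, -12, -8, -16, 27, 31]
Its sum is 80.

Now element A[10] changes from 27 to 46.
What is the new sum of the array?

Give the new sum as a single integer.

Old value at index 10: 27
New value at index 10: 46
Delta = 46 - 27 = 19
New sum = old_sum + delta = 80 + (19) = 99

Answer: 99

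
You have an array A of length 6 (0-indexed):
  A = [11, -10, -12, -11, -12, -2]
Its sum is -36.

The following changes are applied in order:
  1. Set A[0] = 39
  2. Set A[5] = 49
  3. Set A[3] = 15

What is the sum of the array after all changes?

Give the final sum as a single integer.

Answer: 69

Derivation:
Initial sum: -36
Change 1: A[0] 11 -> 39, delta = 28, sum = -8
Change 2: A[5] -2 -> 49, delta = 51, sum = 43
Change 3: A[3] -11 -> 15, delta = 26, sum = 69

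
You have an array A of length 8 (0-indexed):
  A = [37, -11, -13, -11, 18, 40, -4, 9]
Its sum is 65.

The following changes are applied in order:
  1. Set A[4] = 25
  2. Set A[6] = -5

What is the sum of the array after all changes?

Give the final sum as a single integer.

Initial sum: 65
Change 1: A[4] 18 -> 25, delta = 7, sum = 72
Change 2: A[6] -4 -> -5, delta = -1, sum = 71

Answer: 71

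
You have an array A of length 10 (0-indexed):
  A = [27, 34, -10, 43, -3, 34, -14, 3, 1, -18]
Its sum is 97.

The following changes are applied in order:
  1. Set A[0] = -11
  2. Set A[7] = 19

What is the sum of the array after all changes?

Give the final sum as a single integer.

Answer: 75

Derivation:
Initial sum: 97
Change 1: A[0] 27 -> -11, delta = -38, sum = 59
Change 2: A[7] 3 -> 19, delta = 16, sum = 75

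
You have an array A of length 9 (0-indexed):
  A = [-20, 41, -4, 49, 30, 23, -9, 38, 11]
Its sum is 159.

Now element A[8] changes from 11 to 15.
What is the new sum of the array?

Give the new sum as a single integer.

Answer: 163

Derivation:
Old value at index 8: 11
New value at index 8: 15
Delta = 15 - 11 = 4
New sum = old_sum + delta = 159 + (4) = 163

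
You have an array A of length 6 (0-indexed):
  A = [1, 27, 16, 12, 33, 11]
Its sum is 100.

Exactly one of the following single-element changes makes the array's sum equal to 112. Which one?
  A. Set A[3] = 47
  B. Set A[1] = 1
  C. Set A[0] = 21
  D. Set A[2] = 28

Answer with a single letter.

Option A: A[3] 12->47, delta=35, new_sum=100+(35)=135
Option B: A[1] 27->1, delta=-26, new_sum=100+(-26)=74
Option C: A[0] 1->21, delta=20, new_sum=100+(20)=120
Option D: A[2] 16->28, delta=12, new_sum=100+(12)=112 <-- matches target

Answer: D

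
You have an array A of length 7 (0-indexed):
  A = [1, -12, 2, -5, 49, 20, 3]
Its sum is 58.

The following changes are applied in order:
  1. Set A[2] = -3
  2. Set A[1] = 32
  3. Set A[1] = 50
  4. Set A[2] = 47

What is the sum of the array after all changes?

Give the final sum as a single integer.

Answer: 165

Derivation:
Initial sum: 58
Change 1: A[2] 2 -> -3, delta = -5, sum = 53
Change 2: A[1] -12 -> 32, delta = 44, sum = 97
Change 3: A[1] 32 -> 50, delta = 18, sum = 115
Change 4: A[2] -3 -> 47, delta = 50, sum = 165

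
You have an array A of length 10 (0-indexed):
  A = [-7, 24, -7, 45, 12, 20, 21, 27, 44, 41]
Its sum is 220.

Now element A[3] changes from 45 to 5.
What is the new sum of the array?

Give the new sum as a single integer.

Answer: 180

Derivation:
Old value at index 3: 45
New value at index 3: 5
Delta = 5 - 45 = -40
New sum = old_sum + delta = 220 + (-40) = 180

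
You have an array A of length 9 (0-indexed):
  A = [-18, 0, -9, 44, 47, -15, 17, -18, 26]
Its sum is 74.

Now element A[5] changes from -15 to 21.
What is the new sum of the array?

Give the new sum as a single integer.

Answer: 110

Derivation:
Old value at index 5: -15
New value at index 5: 21
Delta = 21 - -15 = 36
New sum = old_sum + delta = 74 + (36) = 110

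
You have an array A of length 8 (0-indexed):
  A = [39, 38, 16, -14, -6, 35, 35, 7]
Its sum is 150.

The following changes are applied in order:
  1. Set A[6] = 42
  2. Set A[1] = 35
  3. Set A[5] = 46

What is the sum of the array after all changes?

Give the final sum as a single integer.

Answer: 165

Derivation:
Initial sum: 150
Change 1: A[6] 35 -> 42, delta = 7, sum = 157
Change 2: A[1] 38 -> 35, delta = -3, sum = 154
Change 3: A[5] 35 -> 46, delta = 11, sum = 165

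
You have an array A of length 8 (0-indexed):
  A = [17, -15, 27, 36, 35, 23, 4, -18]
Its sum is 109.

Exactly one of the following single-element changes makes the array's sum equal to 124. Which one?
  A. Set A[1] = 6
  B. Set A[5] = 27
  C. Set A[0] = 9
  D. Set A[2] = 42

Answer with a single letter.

Answer: D

Derivation:
Option A: A[1] -15->6, delta=21, new_sum=109+(21)=130
Option B: A[5] 23->27, delta=4, new_sum=109+(4)=113
Option C: A[0] 17->9, delta=-8, new_sum=109+(-8)=101
Option D: A[2] 27->42, delta=15, new_sum=109+(15)=124 <-- matches target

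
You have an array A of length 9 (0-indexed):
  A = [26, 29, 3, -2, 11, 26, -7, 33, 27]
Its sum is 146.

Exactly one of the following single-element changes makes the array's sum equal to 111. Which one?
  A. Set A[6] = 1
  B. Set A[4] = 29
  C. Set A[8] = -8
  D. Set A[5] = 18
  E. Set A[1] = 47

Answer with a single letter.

Answer: C

Derivation:
Option A: A[6] -7->1, delta=8, new_sum=146+(8)=154
Option B: A[4] 11->29, delta=18, new_sum=146+(18)=164
Option C: A[8] 27->-8, delta=-35, new_sum=146+(-35)=111 <-- matches target
Option D: A[5] 26->18, delta=-8, new_sum=146+(-8)=138
Option E: A[1] 29->47, delta=18, new_sum=146+(18)=164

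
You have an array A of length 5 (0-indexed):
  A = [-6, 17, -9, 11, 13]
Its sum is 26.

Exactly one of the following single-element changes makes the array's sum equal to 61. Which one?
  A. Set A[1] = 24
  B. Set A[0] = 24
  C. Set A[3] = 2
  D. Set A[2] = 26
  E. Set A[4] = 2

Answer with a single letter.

Option A: A[1] 17->24, delta=7, new_sum=26+(7)=33
Option B: A[0] -6->24, delta=30, new_sum=26+(30)=56
Option C: A[3] 11->2, delta=-9, new_sum=26+(-9)=17
Option D: A[2] -9->26, delta=35, new_sum=26+(35)=61 <-- matches target
Option E: A[4] 13->2, delta=-11, new_sum=26+(-11)=15

Answer: D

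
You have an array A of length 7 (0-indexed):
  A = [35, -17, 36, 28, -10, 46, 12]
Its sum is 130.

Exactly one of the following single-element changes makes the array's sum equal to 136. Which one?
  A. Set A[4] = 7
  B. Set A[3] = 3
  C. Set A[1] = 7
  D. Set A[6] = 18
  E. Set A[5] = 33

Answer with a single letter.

Answer: D

Derivation:
Option A: A[4] -10->7, delta=17, new_sum=130+(17)=147
Option B: A[3] 28->3, delta=-25, new_sum=130+(-25)=105
Option C: A[1] -17->7, delta=24, new_sum=130+(24)=154
Option D: A[6] 12->18, delta=6, new_sum=130+(6)=136 <-- matches target
Option E: A[5] 46->33, delta=-13, new_sum=130+(-13)=117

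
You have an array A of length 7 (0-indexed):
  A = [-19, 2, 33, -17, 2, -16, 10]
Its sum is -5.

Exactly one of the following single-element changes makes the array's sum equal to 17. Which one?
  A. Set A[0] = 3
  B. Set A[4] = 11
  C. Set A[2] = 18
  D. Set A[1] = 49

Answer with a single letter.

Option A: A[0] -19->3, delta=22, new_sum=-5+(22)=17 <-- matches target
Option B: A[4] 2->11, delta=9, new_sum=-5+(9)=4
Option C: A[2] 33->18, delta=-15, new_sum=-5+(-15)=-20
Option D: A[1] 2->49, delta=47, new_sum=-5+(47)=42

Answer: A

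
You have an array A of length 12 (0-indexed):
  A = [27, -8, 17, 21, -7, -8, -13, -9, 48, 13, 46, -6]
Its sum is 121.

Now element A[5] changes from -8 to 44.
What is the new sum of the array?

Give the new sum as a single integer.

Old value at index 5: -8
New value at index 5: 44
Delta = 44 - -8 = 52
New sum = old_sum + delta = 121 + (52) = 173

Answer: 173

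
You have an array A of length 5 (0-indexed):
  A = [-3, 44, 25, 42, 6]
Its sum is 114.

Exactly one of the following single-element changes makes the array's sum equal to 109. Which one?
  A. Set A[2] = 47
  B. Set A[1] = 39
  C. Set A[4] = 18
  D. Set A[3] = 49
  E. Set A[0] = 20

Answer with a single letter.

Answer: B

Derivation:
Option A: A[2] 25->47, delta=22, new_sum=114+(22)=136
Option B: A[1] 44->39, delta=-5, new_sum=114+(-5)=109 <-- matches target
Option C: A[4] 6->18, delta=12, new_sum=114+(12)=126
Option D: A[3] 42->49, delta=7, new_sum=114+(7)=121
Option E: A[0] -3->20, delta=23, new_sum=114+(23)=137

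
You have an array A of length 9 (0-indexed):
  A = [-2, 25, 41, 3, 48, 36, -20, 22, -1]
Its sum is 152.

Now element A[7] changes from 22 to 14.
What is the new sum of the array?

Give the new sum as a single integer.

Old value at index 7: 22
New value at index 7: 14
Delta = 14 - 22 = -8
New sum = old_sum + delta = 152 + (-8) = 144

Answer: 144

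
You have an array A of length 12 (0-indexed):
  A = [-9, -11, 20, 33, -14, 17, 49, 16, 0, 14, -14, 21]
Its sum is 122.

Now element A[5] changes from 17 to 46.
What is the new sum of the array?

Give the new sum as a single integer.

Old value at index 5: 17
New value at index 5: 46
Delta = 46 - 17 = 29
New sum = old_sum + delta = 122 + (29) = 151

Answer: 151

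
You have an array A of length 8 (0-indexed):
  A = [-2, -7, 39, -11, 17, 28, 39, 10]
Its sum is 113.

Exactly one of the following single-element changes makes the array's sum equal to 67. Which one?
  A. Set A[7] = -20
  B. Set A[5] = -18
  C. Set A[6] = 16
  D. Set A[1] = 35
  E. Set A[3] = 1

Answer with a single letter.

Answer: B

Derivation:
Option A: A[7] 10->-20, delta=-30, new_sum=113+(-30)=83
Option B: A[5] 28->-18, delta=-46, new_sum=113+(-46)=67 <-- matches target
Option C: A[6] 39->16, delta=-23, new_sum=113+(-23)=90
Option D: A[1] -7->35, delta=42, new_sum=113+(42)=155
Option E: A[3] -11->1, delta=12, new_sum=113+(12)=125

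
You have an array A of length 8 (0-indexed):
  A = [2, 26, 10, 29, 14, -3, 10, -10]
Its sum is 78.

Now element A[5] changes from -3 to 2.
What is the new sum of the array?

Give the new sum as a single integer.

Answer: 83

Derivation:
Old value at index 5: -3
New value at index 5: 2
Delta = 2 - -3 = 5
New sum = old_sum + delta = 78 + (5) = 83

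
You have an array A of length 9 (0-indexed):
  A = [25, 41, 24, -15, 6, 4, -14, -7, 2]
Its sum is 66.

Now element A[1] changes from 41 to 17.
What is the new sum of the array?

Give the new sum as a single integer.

Old value at index 1: 41
New value at index 1: 17
Delta = 17 - 41 = -24
New sum = old_sum + delta = 66 + (-24) = 42

Answer: 42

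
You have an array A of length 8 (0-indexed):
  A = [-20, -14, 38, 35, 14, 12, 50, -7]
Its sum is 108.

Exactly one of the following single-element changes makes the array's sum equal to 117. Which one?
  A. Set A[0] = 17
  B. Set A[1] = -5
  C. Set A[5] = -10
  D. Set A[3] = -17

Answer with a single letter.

Answer: B

Derivation:
Option A: A[0] -20->17, delta=37, new_sum=108+(37)=145
Option B: A[1] -14->-5, delta=9, new_sum=108+(9)=117 <-- matches target
Option C: A[5] 12->-10, delta=-22, new_sum=108+(-22)=86
Option D: A[3] 35->-17, delta=-52, new_sum=108+(-52)=56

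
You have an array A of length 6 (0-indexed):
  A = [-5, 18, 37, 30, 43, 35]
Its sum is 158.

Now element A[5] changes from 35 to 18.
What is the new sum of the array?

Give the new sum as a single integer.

Old value at index 5: 35
New value at index 5: 18
Delta = 18 - 35 = -17
New sum = old_sum + delta = 158 + (-17) = 141

Answer: 141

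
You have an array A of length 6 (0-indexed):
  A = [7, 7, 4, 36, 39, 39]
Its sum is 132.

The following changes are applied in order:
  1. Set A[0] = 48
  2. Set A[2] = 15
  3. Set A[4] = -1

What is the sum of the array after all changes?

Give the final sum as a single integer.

Initial sum: 132
Change 1: A[0] 7 -> 48, delta = 41, sum = 173
Change 2: A[2] 4 -> 15, delta = 11, sum = 184
Change 3: A[4] 39 -> -1, delta = -40, sum = 144

Answer: 144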